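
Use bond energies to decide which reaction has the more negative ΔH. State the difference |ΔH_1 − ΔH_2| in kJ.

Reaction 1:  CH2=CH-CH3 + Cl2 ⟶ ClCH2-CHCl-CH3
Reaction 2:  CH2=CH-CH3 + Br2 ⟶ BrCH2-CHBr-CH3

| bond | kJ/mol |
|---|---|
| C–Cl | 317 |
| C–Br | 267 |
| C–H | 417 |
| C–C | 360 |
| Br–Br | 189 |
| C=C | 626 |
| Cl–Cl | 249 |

Reaction 1:
  Bonds broken (reactants):
    C–C: 1 × 360 = 360
    C–H: 6 × 417 = 2502
    C=C: 1 × 626 = 626
    Cl–Cl: 1 × 249 = 249
    Σ(broken) = 3737 kJ
  Bonds formed (products):
    C–C: 2 × 360 = 720
    C–Cl: 2 × 317 = 634
    C–H: 6 × 417 = 2502
    Σ(formed) = 3856 kJ
  ΔH_1 = 3737 − 3856 = −119 kJ
Reaction 2:
  Bonds broken (reactants):
    Br–Br: 1 × 189 = 189
    C–C: 1 × 360 = 360
    C–H: 6 × 417 = 2502
    C=C: 1 × 626 = 626
    Σ(broken) = 3677 kJ
  Bonds formed (products):
    C–Br: 2 × 267 = 534
    C–C: 2 × 360 = 720
    C–H: 6 × 417 = 2502
    Σ(formed) = 3756 kJ
  ΔH_2 = 3677 − 3756 = −79 kJ
ΔH_1 − ΔH_2 = −40 kJ, so reaction 1 has the more negative ΔH; |ΔH_1 − ΔH_2| = 40 kJ.

Reaction 1, by 40 kJ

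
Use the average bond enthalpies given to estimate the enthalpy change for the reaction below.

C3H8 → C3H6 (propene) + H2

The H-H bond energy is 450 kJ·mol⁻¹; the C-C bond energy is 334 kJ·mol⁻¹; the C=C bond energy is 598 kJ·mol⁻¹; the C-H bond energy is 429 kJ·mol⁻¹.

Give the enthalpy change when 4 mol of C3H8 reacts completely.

Bonds broken (reactants):
  C-C: 2 × 334 = 668
  C-H: 8 × 429 = 3432
  Σ(broken) = 4100 kJ
Bonds formed (products):
  C-C: 1 × 334 = 334
  C-H: 6 × 429 = 2574
  C=C: 1 × 598 = 598
  H-H: 1 × 450 = 450
  Σ(formed) = 3956 kJ
ΔH = Σ(broken) − Σ(formed) = 4100 − 3956 = +144 kJ
For 4× the reaction as written: 4 × (+144) = +576 kJ

ΔH = +576 kJ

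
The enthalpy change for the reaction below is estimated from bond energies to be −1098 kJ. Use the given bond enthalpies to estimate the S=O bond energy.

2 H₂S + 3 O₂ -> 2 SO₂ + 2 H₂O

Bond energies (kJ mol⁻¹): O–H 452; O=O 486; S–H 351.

Let D be the S=O bond energy.
Σ(broken) = 3×486 + 4×351 = 2862
Σ(formed) = 4×452 + 4×D = 1808 + 4D
ΔH = Σ(broken) − Σ(formed) = (2862) − (1808 + 4D) = +1054 − 4D
Setting this equal to −1098 kJ gives 4D = 2152, so D = 538 kJ/mol.

D(S=O) ≈ 538 kJ/mol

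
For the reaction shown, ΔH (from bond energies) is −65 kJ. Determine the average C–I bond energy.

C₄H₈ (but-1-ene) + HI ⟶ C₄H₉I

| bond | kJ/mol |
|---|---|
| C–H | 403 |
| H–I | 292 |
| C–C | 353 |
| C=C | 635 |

Let D be the C–I bond energy.
Σ(broken) = 2×353 + 8×403 + 1×635 + 1×292 = 4857
Σ(formed) = 3×353 + 9×403 + 1×D = 4686 + D
ΔH = Σ(broken) − Σ(formed) = (4857) − (4686 + D) = +171 − D
Setting this equal to −65 kJ gives D = 236 kJ/mol.

D(C–I) ≈ 236 kJ/mol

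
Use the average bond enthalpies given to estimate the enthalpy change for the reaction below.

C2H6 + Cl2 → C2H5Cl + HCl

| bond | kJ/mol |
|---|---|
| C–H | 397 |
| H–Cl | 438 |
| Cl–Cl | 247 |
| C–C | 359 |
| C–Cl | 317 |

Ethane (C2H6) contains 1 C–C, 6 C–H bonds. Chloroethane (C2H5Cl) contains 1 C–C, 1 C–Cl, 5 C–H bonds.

Bonds broken (reactants):
  C–C: 1 × 359 = 359
  C–H: 6 × 397 = 2382
  Cl–Cl: 1 × 247 = 247
  Σ(broken) = 2988 kJ
Bonds formed (products):
  C–C: 1 × 359 = 359
  C–Cl: 1 × 317 = 317
  C–H: 5 × 397 = 1985
  H–Cl: 1 × 438 = 438
  Σ(formed) = 3099 kJ
ΔH = Σ(broken) − Σ(formed) = 2988 − 3099 = −111 kJ

ΔH ≈ −111 kJ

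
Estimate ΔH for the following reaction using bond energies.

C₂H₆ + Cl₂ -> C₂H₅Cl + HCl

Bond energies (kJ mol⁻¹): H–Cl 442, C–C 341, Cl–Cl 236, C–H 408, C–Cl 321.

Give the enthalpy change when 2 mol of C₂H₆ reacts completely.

ΔH = −238 kJ

Bonds broken (reactants):
  C–C: 1 × 341 = 341
  C–H: 6 × 408 = 2448
  Cl–Cl: 1 × 236 = 236
  Σ(broken) = 3025 kJ
Bonds formed (products):
  C–C: 1 × 341 = 341
  C–Cl: 1 × 321 = 321
  C–H: 5 × 408 = 2040
  H–Cl: 1 × 442 = 442
  Σ(formed) = 3144 kJ
ΔH = Σ(broken) − Σ(formed) = 3025 − 3144 = −119 kJ
For 2× the reaction as written: 2 × (−119) = −238 kJ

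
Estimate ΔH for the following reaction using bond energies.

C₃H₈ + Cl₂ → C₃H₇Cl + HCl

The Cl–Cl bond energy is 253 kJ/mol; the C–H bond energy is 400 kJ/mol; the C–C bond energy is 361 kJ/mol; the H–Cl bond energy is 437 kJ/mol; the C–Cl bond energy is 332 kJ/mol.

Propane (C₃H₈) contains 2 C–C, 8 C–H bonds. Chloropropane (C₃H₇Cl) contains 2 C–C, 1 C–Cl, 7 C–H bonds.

ΔH ≈ −116 kJ

Bonds broken (reactants):
  C–C: 2 × 361 = 722
  C–H: 8 × 400 = 3200
  Cl–Cl: 1 × 253 = 253
  Σ(broken) = 4175 kJ
Bonds formed (products):
  C–C: 2 × 361 = 722
  C–Cl: 1 × 332 = 332
  C–H: 7 × 400 = 2800
  H–Cl: 1 × 437 = 437
  Σ(formed) = 4291 kJ
ΔH = Σ(broken) − Σ(formed) = 4175 − 4291 = −116 kJ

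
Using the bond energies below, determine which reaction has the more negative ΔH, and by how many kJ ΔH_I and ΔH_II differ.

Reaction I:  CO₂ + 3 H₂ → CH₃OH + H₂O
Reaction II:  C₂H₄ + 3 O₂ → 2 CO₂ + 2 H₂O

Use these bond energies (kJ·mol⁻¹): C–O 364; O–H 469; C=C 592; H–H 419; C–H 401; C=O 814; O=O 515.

Reaction II, by 1302 kJ

Reaction I:
  Bonds broken (reactants):
    C=O: 2 × 814 = 1628
    H–H: 3 × 419 = 1257
    Σ(broken) = 2885 kJ
  Bonds formed (products):
    C–H: 3 × 401 = 1203
    C–O: 1 × 364 = 364
    O–H: 3 × 469 = 1407
    Σ(formed) = 2974 kJ
  ΔH_I = 2885 − 2974 = −89 kJ
Reaction II:
  Bonds broken (reactants):
    C–H: 4 × 401 = 1604
    C=C: 1 × 592 = 592
    O=O: 3 × 515 = 1545
    Σ(broken) = 3741 kJ
  Bonds formed (products):
    C=O: 4 × 814 = 3256
    O–H: 4 × 469 = 1876
    Σ(formed) = 5132 kJ
  ΔH_II = 3741 − 5132 = −1391 kJ
ΔH_I − ΔH_II = +1302 kJ, so reaction II has the more negative ΔH; |ΔH_I − ΔH_II| = 1302 kJ.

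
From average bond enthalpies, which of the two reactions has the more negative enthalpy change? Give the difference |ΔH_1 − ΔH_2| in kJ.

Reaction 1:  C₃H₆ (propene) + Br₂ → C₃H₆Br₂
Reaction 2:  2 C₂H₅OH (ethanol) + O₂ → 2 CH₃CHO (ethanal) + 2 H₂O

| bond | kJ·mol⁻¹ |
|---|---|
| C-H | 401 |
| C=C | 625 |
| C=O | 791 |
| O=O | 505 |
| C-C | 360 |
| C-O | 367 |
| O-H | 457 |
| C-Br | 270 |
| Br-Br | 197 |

Reaction 1:
  Bonds broken (reactants):
    Br-Br: 1 × 197 = 197
    C-C: 1 × 360 = 360
    C-H: 6 × 401 = 2406
    C=C: 1 × 625 = 625
    Σ(broken) = 3588 kJ
  Bonds formed (products):
    C-Br: 2 × 270 = 540
    C-C: 2 × 360 = 720
    C-H: 6 × 401 = 2406
    Σ(formed) = 3666 kJ
  ΔH_1 = 3588 − 3666 = −78 kJ
Reaction 2:
  Bonds broken (reactants):
    C-C: 2 × 360 = 720
    C-H: 10 × 401 = 4010
    C-O: 2 × 367 = 734
    O-H: 2 × 457 = 914
    O=O: 1 × 505 = 505
    Σ(broken) = 6883 kJ
  Bonds formed (products):
    C-C: 2 × 360 = 720
    C-H: 8 × 401 = 3208
    C=O: 2 × 791 = 1582
    O-H: 4 × 457 = 1828
    Σ(formed) = 7338 kJ
  ΔH_2 = 6883 − 7338 = −455 kJ
ΔH_1 − ΔH_2 = +377 kJ, so reaction 2 has the more negative ΔH; |ΔH_1 − ΔH_2| = 377 kJ.

Reaction 2, by 377 kJ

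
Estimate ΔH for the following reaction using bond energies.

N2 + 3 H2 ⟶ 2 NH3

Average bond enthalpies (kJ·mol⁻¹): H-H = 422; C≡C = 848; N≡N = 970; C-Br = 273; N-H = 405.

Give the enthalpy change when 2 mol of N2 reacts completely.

ΔH = −388 kJ

Bonds broken (reactants):
  H-H: 3 × 422 = 1266
  N≡N: 1 × 970 = 970
  Σ(broken) = 2236 kJ
Bonds formed (products):
  N-H: 6 × 405 = 2430
  Σ(formed) = 2430 kJ
ΔH = Σ(broken) − Σ(formed) = 2236 − 2430 = −194 kJ
For 2× the reaction as written: 2 × (−194) = −388 kJ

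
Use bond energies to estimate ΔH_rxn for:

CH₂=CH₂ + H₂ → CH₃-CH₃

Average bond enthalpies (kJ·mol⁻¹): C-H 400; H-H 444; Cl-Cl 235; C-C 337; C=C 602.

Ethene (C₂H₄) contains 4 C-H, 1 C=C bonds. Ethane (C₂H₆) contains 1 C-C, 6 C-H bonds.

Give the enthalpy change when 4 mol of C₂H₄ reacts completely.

Bonds broken (reactants):
  C-H: 4 × 400 = 1600
  C=C: 1 × 602 = 602
  H-H: 1 × 444 = 444
  Σ(broken) = 2646 kJ
Bonds formed (products):
  C-C: 1 × 337 = 337
  C-H: 6 × 400 = 2400
  Σ(formed) = 2737 kJ
ΔH = Σ(broken) − Σ(formed) = 2646 − 2737 = −91 kJ
For 4× the reaction as written: 4 × (−91) = −364 kJ

ΔH = −364 kJ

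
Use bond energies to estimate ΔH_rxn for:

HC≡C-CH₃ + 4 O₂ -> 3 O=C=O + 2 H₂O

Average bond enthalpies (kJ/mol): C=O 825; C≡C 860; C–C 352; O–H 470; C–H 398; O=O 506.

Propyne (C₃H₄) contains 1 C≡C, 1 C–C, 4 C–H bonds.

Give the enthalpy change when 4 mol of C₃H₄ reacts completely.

ΔH = −8008 kJ

Bonds broken (reactants):
  C≡C: 1 × 860 = 860
  C–C: 1 × 352 = 352
  C–H: 4 × 398 = 1592
  O=O: 4 × 506 = 2024
  Σ(broken) = 4828 kJ
Bonds formed (products):
  C=O: 6 × 825 = 4950
  O–H: 4 × 470 = 1880
  Σ(formed) = 6830 kJ
ΔH = Σ(broken) − Σ(formed) = 4828 − 6830 = −2002 kJ
For 4× the reaction as written: 4 × (−2002) = −8008 kJ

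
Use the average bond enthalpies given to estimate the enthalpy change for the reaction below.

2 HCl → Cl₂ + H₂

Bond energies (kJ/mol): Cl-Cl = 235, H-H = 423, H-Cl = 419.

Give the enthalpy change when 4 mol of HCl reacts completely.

Bonds broken (reactants):
  H-Cl: 2 × 419 = 838
  Σ(broken) = 838 kJ
Bonds formed (products):
  Cl-Cl: 1 × 235 = 235
  H-H: 1 × 423 = 423
  Σ(formed) = 658 kJ
ΔH = Σ(broken) − Σ(formed) = 838 − 658 = +180 kJ
For 2× the reaction as written: 2 × (+180) = +360 kJ

ΔH = +360 kJ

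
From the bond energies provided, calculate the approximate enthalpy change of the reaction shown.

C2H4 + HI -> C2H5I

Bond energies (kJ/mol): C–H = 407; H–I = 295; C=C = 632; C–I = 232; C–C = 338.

ΔH ≈ −50 kJ

Bonds broken (reactants):
  C–H: 4 × 407 = 1628
  C=C: 1 × 632 = 632
  H–I: 1 × 295 = 295
  Σ(broken) = 2555 kJ
Bonds formed (products):
  C–C: 1 × 338 = 338
  C–H: 5 × 407 = 2035
  C–I: 1 × 232 = 232
  Σ(formed) = 2605 kJ
ΔH = Σ(broken) − Σ(formed) = 2555 − 2605 = −50 kJ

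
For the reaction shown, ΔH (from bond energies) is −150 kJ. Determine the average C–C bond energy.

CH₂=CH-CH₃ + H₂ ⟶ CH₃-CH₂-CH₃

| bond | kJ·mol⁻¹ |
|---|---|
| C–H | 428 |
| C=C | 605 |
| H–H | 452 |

D(C–C) ≈ 351 kJ/mol

Let D be the C–C bond energy.
Σ(broken) = 1×D + 6×428 + 1×605 + 1×452 = 3625 + D
Σ(formed) = 2×D + 8×428 = 3424 + 2D
ΔH = Σ(broken) − Σ(formed) = (3625 + D) − (3424 + 2D) = +201 − D
Setting this equal to −150 kJ gives D = 351 kJ/mol.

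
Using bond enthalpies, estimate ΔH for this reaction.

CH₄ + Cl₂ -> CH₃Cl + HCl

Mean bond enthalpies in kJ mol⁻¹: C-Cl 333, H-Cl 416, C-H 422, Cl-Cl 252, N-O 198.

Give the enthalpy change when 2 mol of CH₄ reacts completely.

ΔH = −150 kJ

Bonds broken (reactants):
  C-H: 4 × 422 = 1688
  Cl-Cl: 1 × 252 = 252
  Σ(broken) = 1940 kJ
Bonds formed (products):
  C-Cl: 1 × 333 = 333
  C-H: 3 × 422 = 1266
  H-Cl: 1 × 416 = 416
  Σ(formed) = 2015 kJ
ΔH = Σ(broken) − Σ(formed) = 1940 − 2015 = −75 kJ
For 2× the reaction as written: 2 × (−75) = −150 kJ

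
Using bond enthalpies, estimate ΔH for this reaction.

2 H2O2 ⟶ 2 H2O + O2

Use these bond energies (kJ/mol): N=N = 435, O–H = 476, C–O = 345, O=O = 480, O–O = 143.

Bonds broken (reactants):
  O–H: 4 × 476 = 1904
  O–O: 2 × 143 = 286
  Σ(broken) = 2190 kJ
Bonds formed (products):
  O–H: 4 × 476 = 1904
  O=O: 1 × 480 = 480
  Σ(formed) = 2384 kJ
ΔH = Σ(broken) − Σ(formed) = 2190 − 2384 = −194 kJ

ΔH ≈ −194 kJ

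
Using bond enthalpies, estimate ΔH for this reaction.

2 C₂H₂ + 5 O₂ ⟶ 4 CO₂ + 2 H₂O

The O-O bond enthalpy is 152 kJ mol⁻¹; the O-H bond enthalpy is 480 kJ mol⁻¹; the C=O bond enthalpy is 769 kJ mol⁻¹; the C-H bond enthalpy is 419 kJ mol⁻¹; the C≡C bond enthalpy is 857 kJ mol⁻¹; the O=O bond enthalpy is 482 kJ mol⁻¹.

Bonds broken (reactants):
  C≡C: 2 × 857 = 1714
  C-H: 4 × 419 = 1676
  O=O: 5 × 482 = 2410
  Σ(broken) = 5800 kJ
Bonds formed (products):
  C=O: 8 × 769 = 6152
  O-H: 4 × 480 = 1920
  Σ(formed) = 8072 kJ
ΔH = Σ(broken) − Σ(formed) = 5800 − 8072 = −2272 kJ

ΔH ≈ −2272 kJ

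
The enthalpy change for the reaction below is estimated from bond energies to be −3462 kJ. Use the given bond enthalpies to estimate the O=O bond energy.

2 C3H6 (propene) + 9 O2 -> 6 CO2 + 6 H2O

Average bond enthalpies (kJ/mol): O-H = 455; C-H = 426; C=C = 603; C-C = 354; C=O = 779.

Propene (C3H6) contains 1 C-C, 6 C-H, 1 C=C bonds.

D(O=O) ≈ 480 kJ/mol

Let D be the O=O bond energy.
Σ(broken) = 2×354 + 12×426 + 2×603 + 9×D = 7026 + 9D
Σ(formed) = 12×779 + 12×455 = 14808
ΔH = Σ(broken) − Σ(formed) = (7026 + 9D) − (14808) = −7782 + 9D
Setting this equal to −3462 kJ gives 9D = 4320, so D = 480 kJ/mol.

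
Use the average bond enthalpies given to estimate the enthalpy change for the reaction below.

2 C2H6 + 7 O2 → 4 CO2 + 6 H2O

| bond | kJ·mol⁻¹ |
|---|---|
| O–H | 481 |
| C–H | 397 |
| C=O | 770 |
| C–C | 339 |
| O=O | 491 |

ΔH ≈ −3053 kJ

Bonds broken (reactants):
  C–C: 2 × 339 = 678
  C–H: 12 × 397 = 4764
  O=O: 7 × 491 = 3437
  Σ(broken) = 8879 kJ
Bonds formed (products):
  C=O: 8 × 770 = 6160
  O–H: 12 × 481 = 5772
  Σ(formed) = 11932 kJ
ΔH = Σ(broken) − Σ(formed) = 8879 − 11932 = −3053 kJ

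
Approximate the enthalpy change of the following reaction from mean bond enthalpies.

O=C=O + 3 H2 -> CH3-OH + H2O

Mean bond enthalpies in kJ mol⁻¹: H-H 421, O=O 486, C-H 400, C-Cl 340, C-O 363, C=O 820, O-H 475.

Bonds broken (reactants):
  C=O: 2 × 820 = 1640
  H-H: 3 × 421 = 1263
  Σ(broken) = 2903 kJ
Bonds formed (products):
  C-H: 3 × 400 = 1200
  C-O: 1 × 363 = 363
  O-H: 3 × 475 = 1425
  Σ(formed) = 2988 kJ
ΔH = Σ(broken) − Σ(formed) = 2903 − 2988 = −85 kJ

ΔH ≈ −85 kJ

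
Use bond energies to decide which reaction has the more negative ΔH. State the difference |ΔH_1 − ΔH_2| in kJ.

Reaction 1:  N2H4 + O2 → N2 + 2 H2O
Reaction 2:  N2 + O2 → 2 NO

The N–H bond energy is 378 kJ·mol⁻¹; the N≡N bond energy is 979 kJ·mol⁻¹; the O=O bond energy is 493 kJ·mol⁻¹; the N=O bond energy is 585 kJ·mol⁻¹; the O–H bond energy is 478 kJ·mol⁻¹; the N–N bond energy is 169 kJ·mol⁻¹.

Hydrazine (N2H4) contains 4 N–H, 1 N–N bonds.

Reaction 1, by 1019 kJ

Reaction 1:
  Bonds broken (reactants):
    N–H: 4 × 378 = 1512
    N–N: 1 × 169 = 169
    O=O: 1 × 493 = 493
    Σ(broken) = 2174 kJ
  Bonds formed (products):
    N≡N: 1 × 979 = 979
    O–H: 4 × 478 = 1912
    Σ(formed) = 2891 kJ
  ΔH_1 = 2174 − 2891 = −717 kJ
Reaction 2:
  Bonds broken (reactants):
    N≡N: 1 × 979 = 979
    O=O: 1 × 493 = 493
    Σ(broken) = 1472 kJ
  Bonds formed (products):
    N=O: 2 × 585 = 1170
    Σ(formed) = 1170 kJ
  ΔH_2 = 1472 − 1170 = +302 kJ
ΔH_1 − ΔH_2 = −1019 kJ, so reaction 1 has the more negative ΔH; |ΔH_1 − ΔH_2| = 1019 kJ.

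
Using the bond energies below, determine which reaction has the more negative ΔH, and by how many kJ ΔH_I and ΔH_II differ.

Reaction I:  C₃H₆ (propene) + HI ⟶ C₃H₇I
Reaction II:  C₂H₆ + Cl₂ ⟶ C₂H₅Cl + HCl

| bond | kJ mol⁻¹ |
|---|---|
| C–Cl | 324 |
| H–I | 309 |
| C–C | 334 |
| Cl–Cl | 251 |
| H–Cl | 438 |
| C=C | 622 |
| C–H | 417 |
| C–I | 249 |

Reaction I:
  Bonds broken (reactants):
    C–C: 1 × 334 = 334
    C–H: 6 × 417 = 2502
    C=C: 1 × 622 = 622
    H–I: 1 × 309 = 309
    Σ(broken) = 3767 kJ
  Bonds formed (products):
    C–C: 2 × 334 = 668
    C–H: 7 × 417 = 2919
    C–I: 1 × 249 = 249
    Σ(formed) = 3836 kJ
  ΔH_I = 3767 − 3836 = −69 kJ
Reaction II:
  Bonds broken (reactants):
    C–C: 1 × 334 = 334
    C–H: 6 × 417 = 2502
    Cl–Cl: 1 × 251 = 251
    Σ(broken) = 3087 kJ
  Bonds formed (products):
    C–C: 1 × 334 = 334
    C–Cl: 1 × 324 = 324
    C–H: 5 × 417 = 2085
    H–Cl: 1 × 438 = 438
    Σ(formed) = 3181 kJ
  ΔH_II = 3087 − 3181 = −94 kJ
ΔH_I − ΔH_II = +25 kJ, so reaction II has the more negative ΔH; |ΔH_I − ΔH_II| = 25 kJ.

Reaction II, by 25 kJ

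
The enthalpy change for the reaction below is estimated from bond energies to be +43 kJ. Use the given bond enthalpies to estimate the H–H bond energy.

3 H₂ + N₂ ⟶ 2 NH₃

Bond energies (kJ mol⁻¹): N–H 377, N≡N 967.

Let D be the H–H bond energy.
Σ(broken) = 3×D + 1×967 = 967 + 3D
Σ(formed) = 6×377 = 2262
ΔH = Σ(broken) − Σ(formed) = (967 + 3D) − (2262) = −1295 + 3D
Setting this equal to +43 kJ gives 3D = 1338, so D = 446 kJ/mol.

D(H–H) ≈ 446 kJ/mol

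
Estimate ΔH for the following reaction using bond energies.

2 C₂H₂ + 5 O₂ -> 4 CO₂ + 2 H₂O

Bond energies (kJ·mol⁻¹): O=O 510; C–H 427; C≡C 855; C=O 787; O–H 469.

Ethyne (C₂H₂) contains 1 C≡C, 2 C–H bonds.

Bonds broken (reactants):
  C≡C: 2 × 855 = 1710
  C–H: 4 × 427 = 1708
  O=O: 5 × 510 = 2550
  Σ(broken) = 5968 kJ
Bonds formed (products):
  C=O: 8 × 787 = 6296
  O–H: 4 × 469 = 1876
  Σ(formed) = 8172 kJ
ΔH = Σ(broken) − Σ(formed) = 5968 − 8172 = −2204 kJ

ΔH ≈ −2204 kJ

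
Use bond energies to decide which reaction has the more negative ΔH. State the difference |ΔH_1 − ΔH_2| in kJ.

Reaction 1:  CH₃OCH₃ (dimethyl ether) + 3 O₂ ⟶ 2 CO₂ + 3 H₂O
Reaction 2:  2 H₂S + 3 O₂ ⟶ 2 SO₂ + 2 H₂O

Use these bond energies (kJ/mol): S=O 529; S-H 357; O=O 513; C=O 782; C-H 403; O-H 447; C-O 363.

Reaction 1, by 190 kJ

Reaction 1:
  Bonds broken (reactants):
    C-H: 6 × 403 = 2418
    C-O: 2 × 363 = 726
    O=O: 3 × 513 = 1539
    Σ(broken) = 4683 kJ
  Bonds formed (products):
    C=O: 4 × 782 = 3128
    O-H: 6 × 447 = 2682
    Σ(formed) = 5810 kJ
  ΔH_1 = 4683 − 5810 = −1127 kJ
Reaction 2:
  Bonds broken (reactants):
    O=O: 3 × 513 = 1539
    S-H: 4 × 357 = 1428
    Σ(broken) = 2967 kJ
  Bonds formed (products):
    O-H: 4 × 447 = 1788
    S=O: 4 × 529 = 2116
    Σ(formed) = 3904 kJ
  ΔH_2 = 2967 − 3904 = −937 kJ
ΔH_1 − ΔH_2 = −190 kJ, so reaction 1 has the more negative ΔH; |ΔH_1 − ΔH_2| = 190 kJ.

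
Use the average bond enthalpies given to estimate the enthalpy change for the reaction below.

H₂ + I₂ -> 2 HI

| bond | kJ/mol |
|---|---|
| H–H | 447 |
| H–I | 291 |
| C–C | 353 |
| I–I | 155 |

Bonds broken (reactants):
  H–H: 1 × 447 = 447
  I–I: 1 × 155 = 155
  Σ(broken) = 602 kJ
Bonds formed (products):
  H–I: 2 × 291 = 582
  Σ(formed) = 582 kJ
ΔH = Σ(broken) − Σ(formed) = 602 − 582 = +20 kJ

ΔH ≈ +20 kJ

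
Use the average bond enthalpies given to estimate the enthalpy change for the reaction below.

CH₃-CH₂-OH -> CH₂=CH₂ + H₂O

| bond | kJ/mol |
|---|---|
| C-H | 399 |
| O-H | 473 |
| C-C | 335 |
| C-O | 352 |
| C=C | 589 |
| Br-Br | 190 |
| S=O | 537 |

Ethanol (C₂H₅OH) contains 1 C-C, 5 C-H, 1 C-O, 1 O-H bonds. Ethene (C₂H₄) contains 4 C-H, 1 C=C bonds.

ΔH ≈ +24 kJ

Bonds broken (reactants):
  C-C: 1 × 335 = 335
  C-H: 5 × 399 = 1995
  C-O: 1 × 352 = 352
  O-H: 1 × 473 = 473
  Σ(broken) = 3155 kJ
Bonds formed (products):
  C-H: 4 × 399 = 1596
  C=C: 1 × 589 = 589
  O-H: 2 × 473 = 946
  Σ(formed) = 3131 kJ
ΔH = Σ(broken) − Σ(formed) = 3155 − 3131 = +24 kJ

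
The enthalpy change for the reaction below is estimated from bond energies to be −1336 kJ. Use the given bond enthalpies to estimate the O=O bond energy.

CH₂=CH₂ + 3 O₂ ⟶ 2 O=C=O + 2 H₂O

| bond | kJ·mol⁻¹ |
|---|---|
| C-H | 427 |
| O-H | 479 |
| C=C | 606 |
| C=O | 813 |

D(O=O) ≈ 506 kJ/mol

Let D be the O=O bond energy.
Σ(broken) = 4×427 + 1×606 + 3×D = 2314 + 3D
Σ(formed) = 4×813 + 4×479 = 5168
ΔH = Σ(broken) − Σ(formed) = (2314 + 3D) − (5168) = −2854 + 3D
Setting this equal to −1336 kJ gives 3D = 1518, so D = 506 kJ/mol.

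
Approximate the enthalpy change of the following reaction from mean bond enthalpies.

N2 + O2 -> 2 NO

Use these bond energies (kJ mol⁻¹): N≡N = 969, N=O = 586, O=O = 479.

ΔH ≈ +276 kJ

Bonds broken (reactants):
  N≡N: 1 × 969 = 969
  O=O: 1 × 479 = 479
  Σ(broken) = 1448 kJ
Bonds formed (products):
  N=O: 2 × 586 = 1172
  Σ(formed) = 1172 kJ
ΔH = Σ(broken) − Σ(formed) = 1448 − 1172 = +276 kJ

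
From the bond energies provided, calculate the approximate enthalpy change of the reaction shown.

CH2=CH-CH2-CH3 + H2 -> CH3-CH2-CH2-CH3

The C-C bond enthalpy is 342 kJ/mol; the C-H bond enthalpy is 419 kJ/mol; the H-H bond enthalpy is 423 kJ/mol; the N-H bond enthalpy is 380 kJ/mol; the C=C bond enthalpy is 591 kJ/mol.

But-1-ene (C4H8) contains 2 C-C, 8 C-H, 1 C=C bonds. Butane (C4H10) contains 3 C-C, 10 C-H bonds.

ΔH ≈ −166 kJ

Bonds broken (reactants):
  C-C: 2 × 342 = 684
  C-H: 8 × 419 = 3352
  C=C: 1 × 591 = 591
  H-H: 1 × 423 = 423
  Σ(broken) = 5050 kJ
Bonds formed (products):
  C-C: 3 × 342 = 1026
  C-H: 10 × 419 = 4190
  Σ(formed) = 5216 kJ
ΔH = Σ(broken) − Σ(formed) = 5050 − 5216 = −166 kJ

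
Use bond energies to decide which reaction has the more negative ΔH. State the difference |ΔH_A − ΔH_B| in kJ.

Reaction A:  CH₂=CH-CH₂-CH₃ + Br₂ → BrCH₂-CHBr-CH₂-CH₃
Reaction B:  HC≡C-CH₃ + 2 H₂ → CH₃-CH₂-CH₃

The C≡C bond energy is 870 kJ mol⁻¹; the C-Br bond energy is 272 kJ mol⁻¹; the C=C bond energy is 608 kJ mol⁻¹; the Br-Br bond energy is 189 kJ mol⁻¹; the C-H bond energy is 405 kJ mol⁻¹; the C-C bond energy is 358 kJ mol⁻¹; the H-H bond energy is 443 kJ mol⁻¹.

Reaction B, by 117 kJ

Reaction A:
  Bonds broken (reactants):
    Br-Br: 1 × 189 = 189
    C-C: 2 × 358 = 716
    C-H: 8 × 405 = 3240
    C=C: 1 × 608 = 608
    Σ(broken) = 4753 kJ
  Bonds formed (products):
    C-Br: 2 × 272 = 544
    C-C: 3 × 358 = 1074
    C-H: 8 × 405 = 3240
    Σ(formed) = 4858 kJ
  ΔH_A = 4753 − 4858 = −105 kJ
Reaction B:
  Bonds broken (reactants):
    C≡C: 1 × 870 = 870
    C-C: 1 × 358 = 358
    C-H: 4 × 405 = 1620
    H-H: 2 × 443 = 886
    Σ(broken) = 3734 kJ
  Bonds formed (products):
    C-C: 2 × 358 = 716
    C-H: 8 × 405 = 3240
    Σ(formed) = 3956 kJ
  ΔH_B = 3734 − 3956 = −222 kJ
ΔH_A − ΔH_B = +117 kJ, so reaction B has the more negative ΔH; |ΔH_A − ΔH_B| = 117 kJ.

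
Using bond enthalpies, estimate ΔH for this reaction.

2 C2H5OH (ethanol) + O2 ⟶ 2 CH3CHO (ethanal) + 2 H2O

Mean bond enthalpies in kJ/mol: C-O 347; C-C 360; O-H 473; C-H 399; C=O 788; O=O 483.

ΔH ≈ −547 kJ

Bonds broken (reactants):
  C-C: 2 × 360 = 720
  C-H: 10 × 399 = 3990
  C-O: 2 × 347 = 694
  O-H: 2 × 473 = 946
  O=O: 1 × 483 = 483
  Σ(broken) = 6833 kJ
Bonds formed (products):
  C-C: 2 × 360 = 720
  C-H: 8 × 399 = 3192
  C=O: 2 × 788 = 1576
  O-H: 4 × 473 = 1892
  Σ(formed) = 7380 kJ
ΔH = Σ(broken) − Σ(formed) = 6833 − 7380 = −547 kJ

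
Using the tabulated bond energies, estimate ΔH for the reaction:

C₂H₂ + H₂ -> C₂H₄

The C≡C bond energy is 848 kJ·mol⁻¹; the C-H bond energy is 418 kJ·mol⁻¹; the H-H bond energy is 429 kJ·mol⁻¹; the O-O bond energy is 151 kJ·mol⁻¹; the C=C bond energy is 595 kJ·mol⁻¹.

Bonds broken (reactants):
  C≡C: 1 × 848 = 848
  C-H: 2 × 418 = 836
  H-H: 1 × 429 = 429
  Σ(broken) = 2113 kJ
Bonds formed (products):
  C-H: 4 × 418 = 1672
  C=C: 1 × 595 = 595
  Σ(formed) = 2267 kJ
ΔH = Σ(broken) − Σ(formed) = 2113 − 2267 = −154 kJ

ΔH ≈ −154 kJ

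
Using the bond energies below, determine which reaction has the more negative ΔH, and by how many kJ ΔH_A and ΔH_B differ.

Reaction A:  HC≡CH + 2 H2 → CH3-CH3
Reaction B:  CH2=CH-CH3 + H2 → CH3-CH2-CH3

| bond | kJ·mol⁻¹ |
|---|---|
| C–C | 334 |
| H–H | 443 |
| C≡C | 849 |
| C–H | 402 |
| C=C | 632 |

Reaction A, by 144 kJ

Reaction A:
  Bonds broken (reactants):
    C≡C: 1 × 849 = 849
    C–H: 2 × 402 = 804
    H–H: 2 × 443 = 886
    Σ(broken) = 2539 kJ
  Bonds formed (products):
    C–C: 1 × 334 = 334
    C–H: 6 × 402 = 2412
    Σ(formed) = 2746 kJ
  ΔH_A = 2539 − 2746 = −207 kJ
Reaction B:
  Bonds broken (reactants):
    C–C: 1 × 334 = 334
    C–H: 6 × 402 = 2412
    C=C: 1 × 632 = 632
    H–H: 1 × 443 = 443
    Σ(broken) = 3821 kJ
  Bonds formed (products):
    C–C: 2 × 334 = 668
    C–H: 8 × 402 = 3216
    Σ(formed) = 3884 kJ
  ΔH_B = 3821 − 3884 = −63 kJ
ΔH_A − ΔH_B = −144 kJ, so reaction A has the more negative ΔH; |ΔH_A − ΔH_B| = 144 kJ.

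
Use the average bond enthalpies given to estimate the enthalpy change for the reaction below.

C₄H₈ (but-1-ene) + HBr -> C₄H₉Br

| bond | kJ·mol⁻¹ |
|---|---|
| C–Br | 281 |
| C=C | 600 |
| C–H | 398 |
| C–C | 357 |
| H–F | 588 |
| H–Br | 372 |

Bonds broken (reactants):
  C–C: 2 × 357 = 714
  C–H: 8 × 398 = 3184
  C=C: 1 × 600 = 600
  H–Br: 1 × 372 = 372
  Σ(broken) = 4870 kJ
Bonds formed (products):
  C–Br: 1 × 281 = 281
  C–C: 3 × 357 = 1071
  C–H: 9 × 398 = 3582
  Σ(formed) = 4934 kJ
ΔH = Σ(broken) − Σ(formed) = 4870 − 4934 = −64 kJ

ΔH ≈ −64 kJ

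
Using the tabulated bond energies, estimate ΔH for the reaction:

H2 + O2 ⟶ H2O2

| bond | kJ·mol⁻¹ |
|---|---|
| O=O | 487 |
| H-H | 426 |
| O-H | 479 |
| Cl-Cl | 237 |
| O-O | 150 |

ΔH ≈ −195 kJ

Bonds broken (reactants):
  H-H: 1 × 426 = 426
  O=O: 1 × 487 = 487
  Σ(broken) = 913 kJ
Bonds formed (products):
  O-H: 2 × 479 = 958
  O-O: 1 × 150 = 150
  Σ(formed) = 1108 kJ
ΔH = Σ(broken) − Σ(formed) = 913 − 1108 = −195 kJ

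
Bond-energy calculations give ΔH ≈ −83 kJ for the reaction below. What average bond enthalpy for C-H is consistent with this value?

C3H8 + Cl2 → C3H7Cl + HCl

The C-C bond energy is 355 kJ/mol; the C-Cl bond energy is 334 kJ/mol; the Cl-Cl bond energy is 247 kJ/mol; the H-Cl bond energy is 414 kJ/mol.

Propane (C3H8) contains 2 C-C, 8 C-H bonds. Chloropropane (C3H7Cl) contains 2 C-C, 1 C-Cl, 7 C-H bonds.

D(C-H) ≈ 418 kJ/mol

Let D be the C-H bond energy.
Σ(broken) = 2×355 + 8×D + 1×247 = 957 + 8D
Σ(formed) = 2×355 + 1×334 + 7×D + 1×414 = 1458 + 7D
ΔH = Σ(broken) − Σ(formed) = (957 + 8D) − (1458 + 7D) = −501 + D
Setting this equal to −83 kJ gives D = 418 kJ/mol.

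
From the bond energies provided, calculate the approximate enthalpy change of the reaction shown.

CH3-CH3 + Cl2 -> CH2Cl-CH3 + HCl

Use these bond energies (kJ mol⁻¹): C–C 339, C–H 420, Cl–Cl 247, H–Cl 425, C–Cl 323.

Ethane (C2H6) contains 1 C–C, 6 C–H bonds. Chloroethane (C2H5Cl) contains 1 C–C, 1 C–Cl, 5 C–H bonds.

Bonds broken (reactants):
  C–C: 1 × 339 = 339
  C–H: 6 × 420 = 2520
  Cl–Cl: 1 × 247 = 247
  Σ(broken) = 3106 kJ
Bonds formed (products):
  C–C: 1 × 339 = 339
  C–Cl: 1 × 323 = 323
  C–H: 5 × 420 = 2100
  H–Cl: 1 × 425 = 425
  Σ(formed) = 3187 kJ
ΔH = Σ(broken) − Σ(formed) = 3106 − 3187 = −81 kJ

ΔH ≈ −81 kJ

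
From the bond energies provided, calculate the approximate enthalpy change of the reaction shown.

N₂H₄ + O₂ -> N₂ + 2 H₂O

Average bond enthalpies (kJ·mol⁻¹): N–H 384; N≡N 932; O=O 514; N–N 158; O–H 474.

ΔH ≈ −620 kJ

Bonds broken (reactants):
  N–H: 4 × 384 = 1536
  N–N: 1 × 158 = 158
  O=O: 1 × 514 = 514
  Σ(broken) = 2208 kJ
Bonds formed (products):
  N≡N: 1 × 932 = 932
  O–H: 4 × 474 = 1896
  Σ(formed) = 2828 kJ
ΔH = Σ(broken) − Σ(formed) = 2208 − 2828 = −620 kJ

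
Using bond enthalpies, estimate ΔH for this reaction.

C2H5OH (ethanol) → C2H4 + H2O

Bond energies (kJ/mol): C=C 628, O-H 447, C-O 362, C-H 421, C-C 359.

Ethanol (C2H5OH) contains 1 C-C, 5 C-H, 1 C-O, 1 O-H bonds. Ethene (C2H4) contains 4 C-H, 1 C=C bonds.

Bonds broken (reactants):
  C-C: 1 × 359 = 359
  C-H: 5 × 421 = 2105
  C-O: 1 × 362 = 362
  O-H: 1 × 447 = 447
  Σ(broken) = 3273 kJ
Bonds formed (products):
  C-H: 4 × 421 = 1684
  C=C: 1 × 628 = 628
  O-H: 2 × 447 = 894
  Σ(formed) = 3206 kJ
ΔH = Σ(broken) − Σ(formed) = 3273 − 3206 = +67 kJ

ΔH ≈ +67 kJ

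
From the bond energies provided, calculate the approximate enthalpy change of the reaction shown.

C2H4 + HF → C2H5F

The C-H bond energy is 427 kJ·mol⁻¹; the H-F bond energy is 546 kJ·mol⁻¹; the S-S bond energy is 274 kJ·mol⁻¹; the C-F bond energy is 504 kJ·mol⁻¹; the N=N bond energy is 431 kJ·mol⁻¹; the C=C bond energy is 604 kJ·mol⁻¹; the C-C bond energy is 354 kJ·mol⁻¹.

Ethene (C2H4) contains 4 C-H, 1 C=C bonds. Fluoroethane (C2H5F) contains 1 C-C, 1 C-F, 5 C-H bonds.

ΔH ≈ −135 kJ

Bonds broken (reactants):
  C-H: 4 × 427 = 1708
  C=C: 1 × 604 = 604
  H-F: 1 × 546 = 546
  Σ(broken) = 2858 kJ
Bonds formed (products):
  C-C: 1 × 354 = 354
  C-F: 1 × 504 = 504
  C-H: 5 × 427 = 2135
  Σ(formed) = 2993 kJ
ΔH = Σ(broken) − Σ(formed) = 2858 − 2993 = −135 kJ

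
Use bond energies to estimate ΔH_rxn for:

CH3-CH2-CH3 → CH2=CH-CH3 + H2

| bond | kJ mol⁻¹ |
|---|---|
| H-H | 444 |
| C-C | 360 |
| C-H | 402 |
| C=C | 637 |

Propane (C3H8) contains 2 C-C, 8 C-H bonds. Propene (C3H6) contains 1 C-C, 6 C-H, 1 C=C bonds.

Bonds broken (reactants):
  C-C: 2 × 360 = 720
  C-H: 8 × 402 = 3216
  Σ(broken) = 3936 kJ
Bonds formed (products):
  C-C: 1 × 360 = 360
  C-H: 6 × 402 = 2412
  C=C: 1 × 637 = 637
  H-H: 1 × 444 = 444
  Σ(formed) = 3853 kJ
ΔH = Σ(broken) − Σ(formed) = 3936 − 3853 = +83 kJ

ΔH ≈ +83 kJ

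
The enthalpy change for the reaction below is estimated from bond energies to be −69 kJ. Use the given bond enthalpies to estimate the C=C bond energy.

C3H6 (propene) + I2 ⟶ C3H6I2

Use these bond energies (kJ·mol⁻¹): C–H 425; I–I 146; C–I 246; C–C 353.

Let D be the C=C bond energy.
Σ(broken) = 1×353 + 6×425 + 1×D + 1×146 = 3049 + D
Σ(formed) = 2×353 + 6×425 + 2×246 = 3748
ΔH = Σ(broken) − Σ(formed) = (3049 + D) − (3748) = −699 + D
Setting this equal to −69 kJ gives D = 630 kJ/mol.

D(C=C) ≈ 630 kJ/mol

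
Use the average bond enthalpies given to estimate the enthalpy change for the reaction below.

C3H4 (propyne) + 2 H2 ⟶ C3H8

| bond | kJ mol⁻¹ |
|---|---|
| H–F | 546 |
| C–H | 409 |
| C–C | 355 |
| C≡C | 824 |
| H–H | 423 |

ΔH ≈ −321 kJ

Bonds broken (reactants):
  C≡C: 1 × 824 = 824
  C–C: 1 × 355 = 355
  C–H: 4 × 409 = 1636
  H–H: 2 × 423 = 846
  Σ(broken) = 3661 kJ
Bonds formed (products):
  C–C: 2 × 355 = 710
  C–H: 8 × 409 = 3272
  Σ(formed) = 3982 kJ
ΔH = Σ(broken) − Σ(formed) = 3661 − 3982 = −321 kJ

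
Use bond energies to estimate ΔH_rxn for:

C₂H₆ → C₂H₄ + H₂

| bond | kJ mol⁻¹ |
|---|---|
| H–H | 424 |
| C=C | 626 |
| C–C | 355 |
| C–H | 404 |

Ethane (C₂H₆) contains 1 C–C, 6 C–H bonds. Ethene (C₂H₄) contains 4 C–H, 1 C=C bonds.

ΔH ≈ +113 kJ

Bonds broken (reactants):
  C–C: 1 × 355 = 355
  C–H: 6 × 404 = 2424
  Σ(broken) = 2779 kJ
Bonds formed (products):
  C–H: 4 × 404 = 1616
  C=C: 1 × 626 = 626
  H–H: 1 × 424 = 424
  Σ(formed) = 2666 kJ
ΔH = Σ(broken) − Σ(formed) = 2779 − 2666 = +113 kJ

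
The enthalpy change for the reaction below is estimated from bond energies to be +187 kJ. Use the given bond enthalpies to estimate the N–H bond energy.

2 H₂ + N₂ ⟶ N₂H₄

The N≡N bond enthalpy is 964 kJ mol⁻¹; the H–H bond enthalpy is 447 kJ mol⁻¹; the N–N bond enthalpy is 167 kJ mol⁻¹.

Let D be the N–H bond energy.
Σ(broken) = 2×447 + 1×964 = 1858
Σ(formed) = 4×D + 1×167 = 167 + 4D
ΔH = Σ(broken) − Σ(formed) = (1858) − (167 + 4D) = +1691 − 4D
Setting this equal to +187 kJ gives 4D = 1504, so D = 376 kJ/mol.

D(N–H) ≈ 376 kJ/mol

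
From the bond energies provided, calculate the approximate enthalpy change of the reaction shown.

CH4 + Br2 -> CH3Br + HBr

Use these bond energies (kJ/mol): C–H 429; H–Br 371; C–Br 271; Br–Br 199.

ΔH ≈ −14 kJ

Bonds broken (reactants):
  Br–Br: 1 × 199 = 199
  C–H: 4 × 429 = 1716
  Σ(broken) = 1915 kJ
Bonds formed (products):
  C–Br: 1 × 271 = 271
  C–H: 3 × 429 = 1287
  H–Br: 1 × 371 = 371
  Σ(formed) = 1929 kJ
ΔH = Σ(broken) − Σ(formed) = 1915 − 1929 = −14 kJ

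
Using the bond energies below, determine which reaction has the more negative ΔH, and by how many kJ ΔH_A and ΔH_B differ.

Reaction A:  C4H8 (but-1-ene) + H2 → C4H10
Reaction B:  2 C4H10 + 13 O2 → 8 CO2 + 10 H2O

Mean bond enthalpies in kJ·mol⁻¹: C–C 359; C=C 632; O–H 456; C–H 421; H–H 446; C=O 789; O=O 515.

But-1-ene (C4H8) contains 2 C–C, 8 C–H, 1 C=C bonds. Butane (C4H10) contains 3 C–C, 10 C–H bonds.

Reaction B, by 4352 kJ

Reaction A:
  Bonds broken (reactants):
    C–C: 2 × 359 = 718
    C–H: 8 × 421 = 3368
    C=C: 1 × 632 = 632
    H–H: 1 × 446 = 446
    Σ(broken) = 5164 kJ
  Bonds formed (products):
    C–C: 3 × 359 = 1077
    C–H: 10 × 421 = 4210
    Σ(formed) = 5287 kJ
  ΔH_A = 5164 − 5287 = −123 kJ
Reaction B:
  Bonds broken (reactants):
    C–C: 6 × 359 = 2154
    C–H: 20 × 421 = 8420
    O=O: 13 × 515 = 6695
    Σ(broken) = 17269 kJ
  Bonds formed (products):
    C=O: 16 × 789 = 12624
    O–H: 20 × 456 = 9120
    Σ(formed) = 21744 kJ
  ΔH_B = 17269 − 21744 = −4475 kJ
ΔH_A − ΔH_B = +4352 kJ, so reaction B has the more negative ΔH; |ΔH_A − ΔH_B| = 4352 kJ.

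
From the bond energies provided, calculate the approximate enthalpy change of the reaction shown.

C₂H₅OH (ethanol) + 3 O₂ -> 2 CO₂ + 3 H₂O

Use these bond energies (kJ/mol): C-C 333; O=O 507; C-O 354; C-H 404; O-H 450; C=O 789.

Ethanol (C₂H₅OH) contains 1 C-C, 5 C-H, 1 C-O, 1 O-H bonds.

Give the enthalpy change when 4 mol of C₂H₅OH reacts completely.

Bonds broken (reactants):
  C-C: 1 × 333 = 333
  C-H: 5 × 404 = 2020
  C-O: 1 × 354 = 354
  O-H: 1 × 450 = 450
  O=O: 3 × 507 = 1521
  Σ(broken) = 4678 kJ
Bonds formed (products):
  C=O: 4 × 789 = 3156
  O-H: 6 × 450 = 2700
  Σ(formed) = 5856 kJ
ΔH = Σ(broken) − Σ(formed) = 4678 − 5856 = −1178 kJ
For 4× the reaction as written: 4 × (−1178) = −4712 kJ

ΔH = −4712 kJ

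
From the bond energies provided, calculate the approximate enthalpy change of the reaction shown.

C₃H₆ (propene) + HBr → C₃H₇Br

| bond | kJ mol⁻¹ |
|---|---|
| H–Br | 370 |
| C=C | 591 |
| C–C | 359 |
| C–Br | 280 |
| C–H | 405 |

Bonds broken (reactants):
  C–C: 1 × 359 = 359
  C–H: 6 × 405 = 2430
  C=C: 1 × 591 = 591
  H–Br: 1 × 370 = 370
  Σ(broken) = 3750 kJ
Bonds formed (products):
  C–Br: 1 × 280 = 280
  C–C: 2 × 359 = 718
  C–H: 7 × 405 = 2835
  Σ(formed) = 3833 kJ
ΔH = Σ(broken) − Σ(formed) = 3750 − 3833 = −83 kJ

ΔH ≈ −83 kJ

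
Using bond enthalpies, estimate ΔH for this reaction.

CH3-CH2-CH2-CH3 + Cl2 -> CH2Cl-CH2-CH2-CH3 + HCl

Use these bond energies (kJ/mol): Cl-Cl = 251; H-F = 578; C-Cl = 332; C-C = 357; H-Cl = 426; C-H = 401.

Bonds broken (reactants):
  C-C: 3 × 357 = 1071
  C-H: 10 × 401 = 4010
  Cl-Cl: 1 × 251 = 251
  Σ(broken) = 5332 kJ
Bonds formed (products):
  C-C: 3 × 357 = 1071
  C-Cl: 1 × 332 = 332
  C-H: 9 × 401 = 3609
  H-Cl: 1 × 426 = 426
  Σ(formed) = 5438 kJ
ΔH = Σ(broken) − Σ(formed) = 5332 − 5438 = −106 kJ

ΔH ≈ −106 kJ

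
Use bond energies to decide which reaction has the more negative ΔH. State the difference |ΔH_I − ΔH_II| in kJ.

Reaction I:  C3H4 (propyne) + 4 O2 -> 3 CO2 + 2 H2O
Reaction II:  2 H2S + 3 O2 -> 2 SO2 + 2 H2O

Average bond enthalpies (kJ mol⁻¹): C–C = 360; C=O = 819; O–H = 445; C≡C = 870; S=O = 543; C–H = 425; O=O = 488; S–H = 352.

Reaction I:
  Bonds broken (reactants):
    C≡C: 1 × 870 = 870
    C–C: 1 × 360 = 360
    C–H: 4 × 425 = 1700
    O=O: 4 × 488 = 1952
    Σ(broken) = 4882 kJ
  Bonds formed (products):
    C=O: 6 × 819 = 4914
    O–H: 4 × 445 = 1780
    Σ(formed) = 6694 kJ
  ΔH_I = 4882 − 6694 = −1812 kJ
Reaction II:
  Bonds broken (reactants):
    O=O: 3 × 488 = 1464
    S–H: 4 × 352 = 1408
    Σ(broken) = 2872 kJ
  Bonds formed (products):
    O–H: 4 × 445 = 1780
    S=O: 4 × 543 = 2172
    Σ(formed) = 3952 kJ
  ΔH_II = 2872 − 3952 = −1080 kJ
ΔH_I − ΔH_II = −732 kJ, so reaction I has the more negative ΔH; |ΔH_I − ΔH_II| = 732 kJ.

Reaction I, by 732 kJ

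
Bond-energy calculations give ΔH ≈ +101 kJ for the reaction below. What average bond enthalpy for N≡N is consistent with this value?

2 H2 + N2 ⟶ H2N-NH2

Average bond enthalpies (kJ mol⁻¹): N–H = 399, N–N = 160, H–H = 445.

Let D be the N≡N bond energy.
Σ(broken) = 2×445 + 1×D = 890 + D
Σ(formed) = 4×399 + 1×160 = 1756
ΔH = Σ(broken) − Σ(formed) = (890 + D) − (1756) = −866 + D
Setting this equal to +101 kJ gives D = 967 kJ/mol.

D(N≡N) ≈ 967 kJ/mol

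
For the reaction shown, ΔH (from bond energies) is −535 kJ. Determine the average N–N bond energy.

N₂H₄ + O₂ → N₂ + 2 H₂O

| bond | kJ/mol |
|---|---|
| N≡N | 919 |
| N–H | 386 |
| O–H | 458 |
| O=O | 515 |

Let D be the N–N bond energy.
Σ(broken) = 4×386 + 1×D + 1×515 = 2059 + D
Σ(formed) = 1×919 + 4×458 = 2751
ΔH = Σ(broken) − Σ(formed) = (2059 + D) − (2751) = −692 + D
Setting this equal to −535 kJ gives D = 157 kJ/mol.

D(N–N) ≈ 157 kJ/mol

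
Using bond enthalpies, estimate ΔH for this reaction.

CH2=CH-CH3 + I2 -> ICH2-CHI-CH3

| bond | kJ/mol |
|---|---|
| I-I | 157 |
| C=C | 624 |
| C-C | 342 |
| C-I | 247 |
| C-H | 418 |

Bonds broken (reactants):
  C-C: 1 × 342 = 342
  C-H: 6 × 418 = 2508
  C=C: 1 × 624 = 624
  I-I: 1 × 157 = 157
  Σ(broken) = 3631 kJ
Bonds formed (products):
  C-C: 2 × 342 = 684
  C-H: 6 × 418 = 2508
  C-I: 2 × 247 = 494
  Σ(formed) = 3686 kJ
ΔH = Σ(broken) − Σ(formed) = 3631 − 3686 = −55 kJ

ΔH ≈ −55 kJ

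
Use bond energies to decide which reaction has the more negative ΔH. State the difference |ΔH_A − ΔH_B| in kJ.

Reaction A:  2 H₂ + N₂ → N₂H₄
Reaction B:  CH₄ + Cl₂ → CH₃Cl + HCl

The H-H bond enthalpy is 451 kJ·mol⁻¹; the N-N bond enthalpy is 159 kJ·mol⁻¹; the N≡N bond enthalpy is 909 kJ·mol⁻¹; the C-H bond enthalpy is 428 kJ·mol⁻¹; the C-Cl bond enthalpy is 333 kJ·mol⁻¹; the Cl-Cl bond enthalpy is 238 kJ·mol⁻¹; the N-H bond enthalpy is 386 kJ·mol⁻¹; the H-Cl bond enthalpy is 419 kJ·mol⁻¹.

Reaction A:
  Bonds broken (reactants):
    H-H: 2 × 451 = 902
    N≡N: 1 × 909 = 909
    Σ(broken) = 1811 kJ
  Bonds formed (products):
    N-H: 4 × 386 = 1544
    N-N: 1 × 159 = 159
    Σ(formed) = 1703 kJ
  ΔH_A = 1811 − 1703 = +108 kJ
Reaction B:
  Bonds broken (reactants):
    C-H: 4 × 428 = 1712
    Cl-Cl: 1 × 238 = 238
    Σ(broken) = 1950 kJ
  Bonds formed (products):
    C-Cl: 1 × 333 = 333
    C-H: 3 × 428 = 1284
    H-Cl: 1 × 419 = 419
    Σ(formed) = 2036 kJ
  ΔH_B = 1950 − 2036 = −86 kJ
ΔH_A − ΔH_B = +194 kJ, so reaction B has the more negative ΔH; |ΔH_A − ΔH_B| = 194 kJ.

Reaction B, by 194 kJ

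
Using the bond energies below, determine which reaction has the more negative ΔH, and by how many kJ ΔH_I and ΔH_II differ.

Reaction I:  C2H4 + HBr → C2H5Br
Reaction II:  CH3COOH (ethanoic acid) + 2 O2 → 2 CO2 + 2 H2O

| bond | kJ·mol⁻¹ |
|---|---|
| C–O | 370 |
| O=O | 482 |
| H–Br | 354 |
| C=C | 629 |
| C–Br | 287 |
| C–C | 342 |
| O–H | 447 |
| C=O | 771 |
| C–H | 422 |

Reaction I:
  Bonds broken (reactants):
    C–H: 4 × 422 = 1688
    C=C: 1 × 629 = 629
    H–Br: 1 × 354 = 354
    Σ(broken) = 2671 kJ
  Bonds formed (products):
    C–Br: 1 × 287 = 287
    C–C: 1 × 342 = 342
    C–H: 5 × 422 = 2110
    Σ(formed) = 2739 kJ
  ΔH_I = 2671 − 2739 = −68 kJ
Reaction II:
  Bonds broken (reactants):
    C–C: 1 × 342 = 342
    C–H: 3 × 422 = 1266
    C–O: 1 × 370 = 370
    C=O: 1 × 771 = 771
    O–H: 1 × 447 = 447
    O=O: 2 × 482 = 964
    Σ(broken) = 4160 kJ
  Bonds formed (products):
    C=O: 4 × 771 = 3084
    O–H: 4 × 447 = 1788
    Σ(formed) = 4872 kJ
  ΔH_II = 4160 − 4872 = −712 kJ
ΔH_I − ΔH_II = +644 kJ, so reaction II has the more negative ΔH; |ΔH_I − ΔH_II| = 644 kJ.

Reaction II, by 644 kJ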